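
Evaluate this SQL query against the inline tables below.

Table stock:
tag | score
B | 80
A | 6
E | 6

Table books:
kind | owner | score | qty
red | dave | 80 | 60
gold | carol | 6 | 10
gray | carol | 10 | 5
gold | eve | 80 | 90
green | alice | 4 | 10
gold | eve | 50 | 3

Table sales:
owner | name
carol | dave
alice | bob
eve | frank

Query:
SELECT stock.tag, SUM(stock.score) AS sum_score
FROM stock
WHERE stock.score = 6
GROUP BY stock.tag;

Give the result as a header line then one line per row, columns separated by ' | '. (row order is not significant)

== RESULT ==
stock.tag | sum_score
A | 6
E | 6

Derivation:
After WHERE (2 rows):
stock.tag | stock.score
A | 6
E | 6
After GROUP BY (2 rows):
stock.tag | sum_score
A | 6
E | 6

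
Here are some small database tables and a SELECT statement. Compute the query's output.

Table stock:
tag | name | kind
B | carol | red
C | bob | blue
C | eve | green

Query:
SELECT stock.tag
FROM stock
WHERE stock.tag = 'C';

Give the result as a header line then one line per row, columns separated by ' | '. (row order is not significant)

== RESULT ==
stock.tag
C
C

Derivation:
After WHERE (2 rows):
stock.tag | stock.name | stock.kind
C | bob | blue
C | eve | green
After SELECT (2 rows):
stock.tag
C
C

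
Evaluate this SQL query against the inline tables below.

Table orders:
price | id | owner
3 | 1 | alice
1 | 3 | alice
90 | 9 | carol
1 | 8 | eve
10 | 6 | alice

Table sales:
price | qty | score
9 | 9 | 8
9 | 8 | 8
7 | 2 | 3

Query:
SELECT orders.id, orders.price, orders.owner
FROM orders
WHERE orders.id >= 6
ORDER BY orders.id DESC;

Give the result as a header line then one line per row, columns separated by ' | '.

After WHERE (3 rows):
orders.price | orders.id | orders.owner
90 | 9 | carol
1 | 8 | eve
10 | 6 | alice
After SELECT (3 rows):
orders.id | orders.price | orders.owner
9 | 90 | carol
8 | 1 | eve
6 | 10 | alice
After ORDER BY (3 rows):
orders.id | orders.price | orders.owner
9 | 90 | carol
8 | 1 | eve
6 | 10 | alice

== RESULT ==
orders.id | orders.price | orders.owner
9 | 90 | carol
8 | 1 | eve
6 | 10 | alice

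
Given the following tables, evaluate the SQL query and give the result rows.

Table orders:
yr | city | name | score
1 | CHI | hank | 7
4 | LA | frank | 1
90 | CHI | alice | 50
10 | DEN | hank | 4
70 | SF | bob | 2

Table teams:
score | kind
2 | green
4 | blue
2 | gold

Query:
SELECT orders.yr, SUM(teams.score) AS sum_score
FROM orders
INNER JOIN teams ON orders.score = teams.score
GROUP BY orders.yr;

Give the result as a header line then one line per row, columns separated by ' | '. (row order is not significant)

== RESULT ==
orders.yr | sum_score
10 | 4
70 | 4

Derivation:
After JOIN teams (3 rows):
orders.yr | orders.city | orders.name | orders.score | teams.score | teams.kind
10 | DEN | hank | 4 | 4 | blue
70 | SF | bob | 2 | 2 | green
70 | SF | bob | 2 | 2 | gold
After GROUP BY (2 rows):
orders.yr | sum_score
10 | 4
70 | 4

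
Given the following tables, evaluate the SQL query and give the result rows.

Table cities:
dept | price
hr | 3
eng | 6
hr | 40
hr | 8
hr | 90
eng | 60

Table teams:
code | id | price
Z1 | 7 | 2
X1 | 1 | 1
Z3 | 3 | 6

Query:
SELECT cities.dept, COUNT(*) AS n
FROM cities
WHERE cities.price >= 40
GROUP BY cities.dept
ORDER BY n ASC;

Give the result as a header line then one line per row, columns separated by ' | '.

After WHERE (3 rows):
cities.dept | cities.price
hr | 40
hr | 90
eng | 60
After GROUP BY (2 rows):
cities.dept | n
hr | 2
eng | 1
After ORDER BY (2 rows):
cities.dept | n
eng | 1
hr | 2

== RESULT ==
cities.dept | n
eng | 1
hr | 2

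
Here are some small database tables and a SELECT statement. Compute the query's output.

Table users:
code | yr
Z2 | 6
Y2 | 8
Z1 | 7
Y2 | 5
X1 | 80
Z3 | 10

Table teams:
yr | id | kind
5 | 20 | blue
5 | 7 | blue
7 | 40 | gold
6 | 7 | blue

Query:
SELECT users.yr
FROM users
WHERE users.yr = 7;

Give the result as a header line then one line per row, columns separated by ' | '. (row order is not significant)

After WHERE (1 rows):
users.code | users.yr
Z1 | 7
After SELECT (1 rows):
users.yr
7

== RESULT ==
users.yr
7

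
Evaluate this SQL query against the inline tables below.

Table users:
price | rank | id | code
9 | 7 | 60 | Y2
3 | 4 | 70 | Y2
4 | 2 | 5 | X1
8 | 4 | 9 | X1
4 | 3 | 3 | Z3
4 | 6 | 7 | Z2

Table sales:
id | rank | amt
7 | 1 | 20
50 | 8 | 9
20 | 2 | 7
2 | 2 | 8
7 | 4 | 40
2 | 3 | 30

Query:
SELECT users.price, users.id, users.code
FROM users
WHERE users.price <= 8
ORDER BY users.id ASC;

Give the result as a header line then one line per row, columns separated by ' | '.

After WHERE (5 rows):
users.price | users.rank | users.id | users.code
3 | 4 | 70 | Y2
4 | 2 | 5 | X1
8 | 4 | 9 | X1
4 | 3 | 3 | Z3
4 | 6 | 7 | Z2
After SELECT (5 rows):
users.price | users.id | users.code
3 | 70 | Y2
4 | 5 | X1
8 | 9 | X1
4 | 3 | Z3
4 | 7 | Z2
After ORDER BY (5 rows):
users.price | users.id | users.code
4 | 3 | Z3
4 | 5 | X1
4 | 7 | Z2
8 | 9 | X1
3 | 70 | Y2

== RESULT ==
users.price | users.id | users.code
4 | 3 | Z3
4 | 5 | X1
4 | 7 | Z2
8 | 9 | X1
3 | 70 | Y2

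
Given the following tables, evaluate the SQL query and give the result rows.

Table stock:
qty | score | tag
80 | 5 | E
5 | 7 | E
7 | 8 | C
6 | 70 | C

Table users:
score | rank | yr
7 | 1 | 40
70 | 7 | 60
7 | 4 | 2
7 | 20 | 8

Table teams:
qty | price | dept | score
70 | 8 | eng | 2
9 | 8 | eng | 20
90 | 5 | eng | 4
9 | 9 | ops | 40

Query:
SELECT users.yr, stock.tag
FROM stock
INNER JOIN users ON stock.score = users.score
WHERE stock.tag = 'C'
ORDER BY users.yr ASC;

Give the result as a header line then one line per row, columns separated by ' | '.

After JOIN users (4 rows):
stock.qty | stock.score | stock.tag | users.score | users.rank | users.yr
5 | 7 | E | 7 | 1 | 40
5 | 7 | E | 7 | 4 | 2
5 | 7 | E | 7 | 20 | 8
6 | 70 | C | 70 | 7 | 60
After WHERE (1 rows):
stock.qty | stock.score | stock.tag | users.score | users.rank | users.yr
6 | 70 | C | 70 | 7 | 60
After SELECT (1 rows):
users.yr | stock.tag
60 | C
After ORDER BY (1 rows):
users.yr | stock.tag
60 | C

== RESULT ==
users.yr | stock.tag
60 | C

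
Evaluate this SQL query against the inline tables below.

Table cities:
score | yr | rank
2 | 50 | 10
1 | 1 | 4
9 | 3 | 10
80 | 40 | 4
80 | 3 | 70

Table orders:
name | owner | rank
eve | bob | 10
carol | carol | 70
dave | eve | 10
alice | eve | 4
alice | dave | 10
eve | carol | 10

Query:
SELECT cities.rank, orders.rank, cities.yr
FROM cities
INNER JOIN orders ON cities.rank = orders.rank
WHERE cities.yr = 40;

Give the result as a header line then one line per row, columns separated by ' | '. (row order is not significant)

After JOIN orders (11 rows):
cities.score | cities.yr | cities.rank | orders.name | orders.owner | orders.rank
2 | 50 | 10 | eve | bob | 10
2 | 50 | 10 | dave | eve | 10
2 | 50 | 10 | alice | dave | 10
2 | 50 | 10 | eve | carol | 10
1 | 1 | 4 | alice | eve | 4
9 | 3 | 10 | eve | bob | 10
9 | 3 | 10 | dave | eve | 10
9 | 3 | 10 | alice | dave | 10
9 | 3 | 10 | eve | carol | 10
80 | 40 | 4 | alice | eve | 4
80 | 3 | 70 | carol | carol | 70
After WHERE (1 rows):
cities.score | cities.yr | cities.rank | orders.name | orders.owner | orders.rank
80 | 40 | 4 | alice | eve | 4
After SELECT (1 rows):
cities.rank | orders.rank | cities.yr
4 | 4 | 40

== RESULT ==
cities.rank | orders.rank | cities.yr
4 | 4 | 40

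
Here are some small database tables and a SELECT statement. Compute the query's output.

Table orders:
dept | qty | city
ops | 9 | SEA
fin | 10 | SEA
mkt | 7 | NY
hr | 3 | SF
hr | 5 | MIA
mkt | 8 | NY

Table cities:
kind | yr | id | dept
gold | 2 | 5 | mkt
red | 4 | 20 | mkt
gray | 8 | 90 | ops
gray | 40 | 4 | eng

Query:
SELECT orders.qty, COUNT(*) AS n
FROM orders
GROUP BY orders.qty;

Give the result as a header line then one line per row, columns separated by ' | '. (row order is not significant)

== RESULT ==
orders.qty | n
9 | 1
10 | 1
7 | 1
3 | 1
5 | 1
8 | 1

Derivation:
After GROUP BY (6 rows):
orders.qty | n
9 | 1
10 | 1
7 | 1
3 | 1
5 | 1
8 | 1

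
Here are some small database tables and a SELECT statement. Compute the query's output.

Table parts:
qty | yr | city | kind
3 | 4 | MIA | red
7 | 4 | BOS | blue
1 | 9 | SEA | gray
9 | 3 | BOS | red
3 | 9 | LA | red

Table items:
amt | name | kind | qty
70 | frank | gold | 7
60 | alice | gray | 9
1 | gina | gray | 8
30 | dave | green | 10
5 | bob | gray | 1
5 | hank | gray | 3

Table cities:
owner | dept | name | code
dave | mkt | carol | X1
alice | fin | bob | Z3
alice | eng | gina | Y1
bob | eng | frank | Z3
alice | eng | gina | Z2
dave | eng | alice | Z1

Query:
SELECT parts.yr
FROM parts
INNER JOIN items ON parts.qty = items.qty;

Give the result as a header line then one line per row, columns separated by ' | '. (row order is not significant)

== RESULT ==
parts.yr
4
4
9
3
9

Derivation:
After JOIN items (5 rows):
parts.qty | parts.yr | parts.city | parts.kind | items.amt | items.name | items.kind | items.qty
3 | 4 | MIA | red | 5 | hank | gray | 3
7 | 4 | BOS | blue | 70 | frank | gold | 7
1 | 9 | SEA | gray | 5 | bob | gray | 1
9 | 3 | BOS | red | 60 | alice | gray | 9
3 | 9 | LA | red | 5 | hank | gray | 3
After SELECT (5 rows):
parts.yr
4
4
9
3
9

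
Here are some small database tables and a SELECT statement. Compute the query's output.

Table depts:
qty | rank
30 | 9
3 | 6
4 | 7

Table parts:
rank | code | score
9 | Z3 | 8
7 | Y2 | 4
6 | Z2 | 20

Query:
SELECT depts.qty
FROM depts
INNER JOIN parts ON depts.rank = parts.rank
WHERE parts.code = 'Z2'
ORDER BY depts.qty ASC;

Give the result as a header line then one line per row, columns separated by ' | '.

After JOIN parts (3 rows):
depts.qty | depts.rank | parts.rank | parts.code | parts.score
30 | 9 | 9 | Z3 | 8
3 | 6 | 6 | Z2 | 20
4 | 7 | 7 | Y2 | 4
After WHERE (1 rows):
depts.qty | depts.rank | parts.rank | parts.code | parts.score
3 | 6 | 6 | Z2 | 20
After SELECT (1 rows):
depts.qty
3
After ORDER BY (1 rows):
depts.qty
3

== RESULT ==
depts.qty
3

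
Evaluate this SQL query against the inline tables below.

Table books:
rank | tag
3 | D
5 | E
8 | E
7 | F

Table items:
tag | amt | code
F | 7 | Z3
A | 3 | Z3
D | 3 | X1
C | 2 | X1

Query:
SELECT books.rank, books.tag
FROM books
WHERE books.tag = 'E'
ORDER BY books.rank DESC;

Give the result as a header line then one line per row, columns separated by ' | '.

After WHERE (2 rows):
books.rank | books.tag
5 | E
8 | E
After SELECT (2 rows):
books.rank | books.tag
5 | E
8 | E
After ORDER BY (2 rows):
books.rank | books.tag
8 | E
5 | E

== RESULT ==
books.rank | books.tag
8 | E
5 | E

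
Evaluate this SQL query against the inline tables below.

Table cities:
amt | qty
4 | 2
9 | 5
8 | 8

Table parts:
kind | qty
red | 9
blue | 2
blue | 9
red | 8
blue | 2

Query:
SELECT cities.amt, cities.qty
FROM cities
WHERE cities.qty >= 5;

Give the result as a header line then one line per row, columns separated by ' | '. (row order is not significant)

After WHERE (2 rows):
cities.amt | cities.qty
9 | 5
8 | 8
After SELECT (2 rows):
cities.amt | cities.qty
9 | 5
8 | 8

== RESULT ==
cities.amt | cities.qty
9 | 5
8 | 8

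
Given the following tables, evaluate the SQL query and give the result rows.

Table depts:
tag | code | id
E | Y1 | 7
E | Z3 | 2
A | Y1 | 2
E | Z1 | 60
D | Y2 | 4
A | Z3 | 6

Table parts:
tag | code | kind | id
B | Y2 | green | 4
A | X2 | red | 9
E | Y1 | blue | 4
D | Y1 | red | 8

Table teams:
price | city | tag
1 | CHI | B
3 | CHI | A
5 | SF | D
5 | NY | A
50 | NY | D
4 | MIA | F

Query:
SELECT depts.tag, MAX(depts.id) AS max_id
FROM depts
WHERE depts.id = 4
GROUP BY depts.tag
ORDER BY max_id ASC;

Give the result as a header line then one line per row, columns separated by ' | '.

After WHERE (1 rows):
depts.tag | depts.code | depts.id
D | Y2 | 4
After GROUP BY (1 rows):
depts.tag | max_id
D | 4
After ORDER BY (1 rows):
depts.tag | max_id
D | 4

== RESULT ==
depts.tag | max_id
D | 4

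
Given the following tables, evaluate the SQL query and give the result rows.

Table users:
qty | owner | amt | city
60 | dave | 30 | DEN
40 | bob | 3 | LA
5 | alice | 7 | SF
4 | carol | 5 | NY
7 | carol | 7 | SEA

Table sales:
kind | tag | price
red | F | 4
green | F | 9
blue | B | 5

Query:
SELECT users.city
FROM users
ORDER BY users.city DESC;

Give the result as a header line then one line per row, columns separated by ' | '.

== RESULT ==
users.city
SF
SEA
NY
LA
DEN

Derivation:
After SELECT (5 rows):
users.city
DEN
LA
SF
NY
SEA
After ORDER BY (5 rows):
users.city
SF
SEA
NY
LA
DEN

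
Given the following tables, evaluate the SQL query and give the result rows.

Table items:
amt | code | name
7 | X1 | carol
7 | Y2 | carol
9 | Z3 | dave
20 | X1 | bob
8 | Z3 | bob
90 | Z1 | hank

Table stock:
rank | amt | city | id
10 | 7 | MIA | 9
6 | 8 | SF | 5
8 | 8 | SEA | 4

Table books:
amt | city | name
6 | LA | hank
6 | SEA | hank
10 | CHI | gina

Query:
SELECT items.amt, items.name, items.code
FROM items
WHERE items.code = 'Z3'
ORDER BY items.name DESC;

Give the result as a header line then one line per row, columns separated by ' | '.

== RESULT ==
items.amt | items.name | items.code
9 | dave | Z3
8 | bob | Z3

Derivation:
After WHERE (2 rows):
items.amt | items.code | items.name
9 | Z3 | dave
8 | Z3 | bob
After SELECT (2 rows):
items.amt | items.name | items.code
9 | dave | Z3
8 | bob | Z3
After ORDER BY (2 rows):
items.amt | items.name | items.code
9 | dave | Z3
8 | bob | Z3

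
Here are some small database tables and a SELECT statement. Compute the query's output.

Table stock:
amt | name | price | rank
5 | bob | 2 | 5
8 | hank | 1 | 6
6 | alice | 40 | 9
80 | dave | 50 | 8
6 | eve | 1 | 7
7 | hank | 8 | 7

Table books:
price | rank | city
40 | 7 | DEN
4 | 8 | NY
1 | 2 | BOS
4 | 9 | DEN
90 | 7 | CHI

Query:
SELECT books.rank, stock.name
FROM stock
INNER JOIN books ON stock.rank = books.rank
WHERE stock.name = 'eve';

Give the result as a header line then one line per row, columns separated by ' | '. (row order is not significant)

== RESULT ==
books.rank | stock.name
7 | eve
7 | eve

Derivation:
After JOIN books (6 rows):
stock.amt | stock.name | stock.price | stock.rank | books.price | books.rank | books.city
6 | alice | 40 | 9 | 4 | 9 | DEN
80 | dave | 50 | 8 | 4 | 8 | NY
6 | eve | 1 | 7 | 40 | 7 | DEN
6 | eve | 1 | 7 | 90 | 7 | CHI
7 | hank | 8 | 7 | 40 | 7 | DEN
7 | hank | 8 | 7 | 90 | 7 | CHI
After WHERE (2 rows):
stock.amt | stock.name | stock.price | stock.rank | books.price | books.rank | books.city
6 | eve | 1 | 7 | 40 | 7 | DEN
6 | eve | 1 | 7 | 90 | 7 | CHI
After SELECT (2 rows):
books.rank | stock.name
7 | eve
7 | eve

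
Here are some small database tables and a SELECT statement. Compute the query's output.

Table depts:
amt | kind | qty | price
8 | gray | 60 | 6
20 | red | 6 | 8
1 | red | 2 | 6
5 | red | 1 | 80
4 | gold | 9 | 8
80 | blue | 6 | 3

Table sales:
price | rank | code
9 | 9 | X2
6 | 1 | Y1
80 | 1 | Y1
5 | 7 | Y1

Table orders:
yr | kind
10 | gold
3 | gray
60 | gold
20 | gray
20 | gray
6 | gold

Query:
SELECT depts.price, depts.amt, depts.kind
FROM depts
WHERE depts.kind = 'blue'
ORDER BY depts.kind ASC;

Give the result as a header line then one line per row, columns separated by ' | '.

After WHERE (1 rows):
depts.amt | depts.kind | depts.qty | depts.price
80 | blue | 6 | 3
After SELECT (1 rows):
depts.price | depts.amt | depts.kind
3 | 80 | blue
After ORDER BY (1 rows):
depts.price | depts.amt | depts.kind
3 | 80 | blue

== RESULT ==
depts.price | depts.amt | depts.kind
3 | 80 | blue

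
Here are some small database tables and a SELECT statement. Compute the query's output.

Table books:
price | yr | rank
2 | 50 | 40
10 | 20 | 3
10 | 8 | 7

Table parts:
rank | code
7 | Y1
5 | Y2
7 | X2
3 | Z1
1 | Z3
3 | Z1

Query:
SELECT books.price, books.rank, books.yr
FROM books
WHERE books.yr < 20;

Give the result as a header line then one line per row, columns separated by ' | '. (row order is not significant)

== RESULT ==
books.price | books.rank | books.yr
10 | 7 | 8

Derivation:
After WHERE (1 rows):
books.price | books.yr | books.rank
10 | 8 | 7
After SELECT (1 rows):
books.price | books.rank | books.yr
10 | 7 | 8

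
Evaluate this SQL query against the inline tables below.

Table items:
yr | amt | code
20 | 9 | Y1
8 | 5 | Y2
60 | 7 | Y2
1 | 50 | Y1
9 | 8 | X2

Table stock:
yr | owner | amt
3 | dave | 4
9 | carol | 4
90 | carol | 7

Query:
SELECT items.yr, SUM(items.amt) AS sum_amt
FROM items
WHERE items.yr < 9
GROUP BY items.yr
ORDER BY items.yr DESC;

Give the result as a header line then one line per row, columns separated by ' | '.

After WHERE (2 rows):
items.yr | items.amt | items.code
8 | 5 | Y2
1 | 50 | Y1
After GROUP BY (2 rows):
items.yr | sum_amt
8 | 5
1 | 50
After ORDER BY (2 rows):
items.yr | sum_amt
8 | 5
1 | 50

== RESULT ==
items.yr | sum_amt
8 | 5
1 | 50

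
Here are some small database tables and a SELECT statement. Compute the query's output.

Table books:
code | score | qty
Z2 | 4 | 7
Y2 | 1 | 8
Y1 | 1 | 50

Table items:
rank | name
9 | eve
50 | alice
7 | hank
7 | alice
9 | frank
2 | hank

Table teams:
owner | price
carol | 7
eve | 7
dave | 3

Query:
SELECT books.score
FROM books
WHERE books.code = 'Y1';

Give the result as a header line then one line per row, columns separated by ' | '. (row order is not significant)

== RESULT ==
books.score
1

Derivation:
After WHERE (1 rows):
books.code | books.score | books.qty
Y1 | 1 | 50
After SELECT (1 rows):
books.score
1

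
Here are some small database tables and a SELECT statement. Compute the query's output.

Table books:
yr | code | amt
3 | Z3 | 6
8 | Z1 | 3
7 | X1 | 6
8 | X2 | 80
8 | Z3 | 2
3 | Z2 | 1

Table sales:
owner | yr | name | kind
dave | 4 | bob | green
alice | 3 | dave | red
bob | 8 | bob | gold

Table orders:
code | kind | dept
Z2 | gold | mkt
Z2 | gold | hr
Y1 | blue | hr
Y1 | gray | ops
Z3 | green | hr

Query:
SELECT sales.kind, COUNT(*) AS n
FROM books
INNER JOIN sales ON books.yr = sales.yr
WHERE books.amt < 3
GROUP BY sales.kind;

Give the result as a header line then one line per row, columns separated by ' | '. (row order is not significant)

== RESULT ==
sales.kind | n
gold | 1
red | 1

Derivation:
After JOIN sales (5 rows):
books.yr | books.code | books.amt | sales.owner | sales.yr | sales.name | sales.kind
3 | Z3 | 6 | alice | 3 | dave | red
8 | Z1 | 3 | bob | 8 | bob | gold
8 | X2 | 80 | bob | 8 | bob | gold
8 | Z3 | 2 | bob | 8 | bob | gold
3 | Z2 | 1 | alice | 3 | dave | red
After WHERE (2 rows):
books.yr | books.code | books.amt | sales.owner | sales.yr | sales.name | sales.kind
8 | Z3 | 2 | bob | 8 | bob | gold
3 | Z2 | 1 | alice | 3 | dave | red
After GROUP BY (2 rows):
sales.kind | n
gold | 1
red | 1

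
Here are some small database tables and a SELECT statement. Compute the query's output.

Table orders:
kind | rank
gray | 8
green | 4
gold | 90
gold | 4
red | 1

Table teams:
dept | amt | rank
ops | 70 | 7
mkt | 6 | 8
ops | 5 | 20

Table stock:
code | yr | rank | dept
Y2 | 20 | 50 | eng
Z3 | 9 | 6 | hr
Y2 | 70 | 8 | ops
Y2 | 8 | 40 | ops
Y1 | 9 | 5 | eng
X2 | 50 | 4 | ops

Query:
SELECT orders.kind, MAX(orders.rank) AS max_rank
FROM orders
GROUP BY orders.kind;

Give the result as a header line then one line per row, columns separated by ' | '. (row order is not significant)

== RESULT ==
orders.kind | max_rank
gray | 8
green | 4
gold | 90
red | 1

Derivation:
After GROUP BY (4 rows):
orders.kind | max_rank
gray | 8
green | 4
gold | 90
red | 1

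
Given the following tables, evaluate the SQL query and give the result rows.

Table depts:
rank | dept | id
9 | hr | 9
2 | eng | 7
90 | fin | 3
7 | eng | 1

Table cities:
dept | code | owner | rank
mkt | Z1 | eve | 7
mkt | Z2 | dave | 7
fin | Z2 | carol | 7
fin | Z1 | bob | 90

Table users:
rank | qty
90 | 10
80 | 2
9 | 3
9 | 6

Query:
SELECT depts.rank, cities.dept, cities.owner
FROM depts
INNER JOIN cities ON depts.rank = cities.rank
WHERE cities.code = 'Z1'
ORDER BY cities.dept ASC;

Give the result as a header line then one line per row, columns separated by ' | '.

After JOIN cities (4 rows):
depts.rank | depts.dept | depts.id | cities.dept | cities.code | cities.owner | cities.rank
90 | fin | 3 | fin | Z1 | bob | 90
7 | eng | 1 | mkt | Z1 | eve | 7
7 | eng | 1 | mkt | Z2 | dave | 7
7 | eng | 1 | fin | Z2 | carol | 7
After WHERE (2 rows):
depts.rank | depts.dept | depts.id | cities.dept | cities.code | cities.owner | cities.rank
90 | fin | 3 | fin | Z1 | bob | 90
7 | eng | 1 | mkt | Z1 | eve | 7
After SELECT (2 rows):
depts.rank | cities.dept | cities.owner
90 | fin | bob
7 | mkt | eve
After ORDER BY (2 rows):
depts.rank | cities.dept | cities.owner
90 | fin | bob
7 | mkt | eve

== RESULT ==
depts.rank | cities.dept | cities.owner
90 | fin | bob
7 | mkt | eve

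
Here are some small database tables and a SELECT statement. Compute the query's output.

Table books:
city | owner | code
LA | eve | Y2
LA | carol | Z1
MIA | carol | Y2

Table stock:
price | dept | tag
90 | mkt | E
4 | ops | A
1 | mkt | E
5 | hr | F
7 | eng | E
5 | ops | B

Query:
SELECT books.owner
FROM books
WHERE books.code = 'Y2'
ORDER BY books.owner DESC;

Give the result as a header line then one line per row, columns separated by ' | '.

After WHERE (2 rows):
books.city | books.owner | books.code
LA | eve | Y2
MIA | carol | Y2
After SELECT (2 rows):
books.owner
eve
carol
After ORDER BY (2 rows):
books.owner
eve
carol

== RESULT ==
books.owner
eve
carol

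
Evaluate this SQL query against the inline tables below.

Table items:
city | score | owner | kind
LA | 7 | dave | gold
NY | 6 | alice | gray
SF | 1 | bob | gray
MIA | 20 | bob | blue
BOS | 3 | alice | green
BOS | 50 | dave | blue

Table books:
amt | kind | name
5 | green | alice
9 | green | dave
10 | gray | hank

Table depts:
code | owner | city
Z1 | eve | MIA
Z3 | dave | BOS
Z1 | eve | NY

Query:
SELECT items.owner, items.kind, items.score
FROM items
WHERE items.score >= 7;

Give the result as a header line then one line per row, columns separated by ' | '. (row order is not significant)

== RESULT ==
items.owner | items.kind | items.score
dave | gold | 7
bob | blue | 20
dave | blue | 50

Derivation:
After WHERE (3 rows):
items.city | items.score | items.owner | items.kind
LA | 7 | dave | gold
MIA | 20 | bob | blue
BOS | 50 | dave | blue
After SELECT (3 rows):
items.owner | items.kind | items.score
dave | gold | 7
bob | blue | 20
dave | blue | 50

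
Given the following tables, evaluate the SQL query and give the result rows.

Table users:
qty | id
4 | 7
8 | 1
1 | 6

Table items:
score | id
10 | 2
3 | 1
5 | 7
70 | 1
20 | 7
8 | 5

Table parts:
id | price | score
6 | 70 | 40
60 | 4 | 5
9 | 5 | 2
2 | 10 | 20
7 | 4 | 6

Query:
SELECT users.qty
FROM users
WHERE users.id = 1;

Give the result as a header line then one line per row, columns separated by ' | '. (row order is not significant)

After WHERE (1 rows):
users.qty | users.id
8 | 1
After SELECT (1 rows):
users.qty
8

== RESULT ==
users.qty
8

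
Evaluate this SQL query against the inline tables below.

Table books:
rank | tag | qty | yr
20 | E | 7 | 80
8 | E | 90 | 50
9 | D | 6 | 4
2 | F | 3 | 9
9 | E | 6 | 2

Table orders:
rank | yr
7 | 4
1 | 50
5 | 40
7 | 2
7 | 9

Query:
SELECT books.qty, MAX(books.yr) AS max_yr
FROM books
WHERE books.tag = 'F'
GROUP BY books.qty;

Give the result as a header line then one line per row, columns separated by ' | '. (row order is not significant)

After WHERE (1 rows):
books.rank | books.tag | books.qty | books.yr
2 | F | 3 | 9
After GROUP BY (1 rows):
books.qty | max_yr
3 | 9

== RESULT ==
books.qty | max_yr
3 | 9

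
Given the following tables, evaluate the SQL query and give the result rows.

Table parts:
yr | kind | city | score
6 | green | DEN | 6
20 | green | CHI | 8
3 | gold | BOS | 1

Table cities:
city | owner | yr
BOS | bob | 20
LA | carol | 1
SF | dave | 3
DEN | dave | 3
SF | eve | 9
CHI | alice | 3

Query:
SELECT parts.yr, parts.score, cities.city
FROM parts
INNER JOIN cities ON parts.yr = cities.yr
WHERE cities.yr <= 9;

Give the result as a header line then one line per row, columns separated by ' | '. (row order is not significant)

== RESULT ==
parts.yr | parts.score | cities.city
3 | 1 | SF
3 | 1 | DEN
3 | 1 | CHI

Derivation:
After JOIN cities (4 rows):
parts.yr | parts.kind | parts.city | parts.score | cities.city | cities.owner | cities.yr
20 | green | CHI | 8 | BOS | bob | 20
3 | gold | BOS | 1 | SF | dave | 3
3 | gold | BOS | 1 | DEN | dave | 3
3 | gold | BOS | 1 | CHI | alice | 3
After WHERE (3 rows):
parts.yr | parts.kind | parts.city | parts.score | cities.city | cities.owner | cities.yr
3 | gold | BOS | 1 | SF | dave | 3
3 | gold | BOS | 1 | DEN | dave | 3
3 | gold | BOS | 1 | CHI | alice | 3
After SELECT (3 rows):
parts.yr | parts.score | cities.city
3 | 1 | SF
3 | 1 | DEN
3 | 1 | CHI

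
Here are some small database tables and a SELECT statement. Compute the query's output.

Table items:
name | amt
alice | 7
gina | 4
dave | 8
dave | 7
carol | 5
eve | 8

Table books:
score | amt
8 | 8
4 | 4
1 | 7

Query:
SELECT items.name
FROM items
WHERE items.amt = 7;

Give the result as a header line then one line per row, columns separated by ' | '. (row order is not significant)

== RESULT ==
items.name
alice
dave

Derivation:
After WHERE (2 rows):
items.name | items.amt
alice | 7
dave | 7
After SELECT (2 rows):
items.name
alice
dave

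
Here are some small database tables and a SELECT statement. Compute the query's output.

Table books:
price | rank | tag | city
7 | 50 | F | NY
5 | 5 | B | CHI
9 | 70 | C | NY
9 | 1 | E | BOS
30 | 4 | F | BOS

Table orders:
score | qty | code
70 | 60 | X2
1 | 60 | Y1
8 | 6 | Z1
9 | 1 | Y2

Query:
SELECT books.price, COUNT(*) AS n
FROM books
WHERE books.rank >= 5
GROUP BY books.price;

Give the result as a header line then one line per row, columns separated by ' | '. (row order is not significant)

== RESULT ==
books.price | n
7 | 1
5 | 1
9 | 1

Derivation:
After WHERE (3 rows):
books.price | books.rank | books.tag | books.city
7 | 50 | F | NY
5 | 5 | B | CHI
9 | 70 | C | NY
After GROUP BY (3 rows):
books.price | n
7 | 1
5 | 1
9 | 1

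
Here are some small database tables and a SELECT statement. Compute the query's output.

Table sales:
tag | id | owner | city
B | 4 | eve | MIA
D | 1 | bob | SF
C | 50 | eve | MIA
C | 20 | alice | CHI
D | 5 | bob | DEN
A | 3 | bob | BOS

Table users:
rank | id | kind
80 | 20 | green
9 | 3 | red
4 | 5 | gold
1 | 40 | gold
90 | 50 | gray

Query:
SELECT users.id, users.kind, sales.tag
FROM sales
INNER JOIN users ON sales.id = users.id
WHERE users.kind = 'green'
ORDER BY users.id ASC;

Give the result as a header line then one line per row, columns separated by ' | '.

== RESULT ==
users.id | users.kind | sales.tag
20 | green | C

Derivation:
After JOIN users (4 rows):
sales.tag | sales.id | sales.owner | sales.city | users.rank | users.id | users.kind
C | 50 | eve | MIA | 90 | 50 | gray
C | 20 | alice | CHI | 80 | 20 | green
D | 5 | bob | DEN | 4 | 5 | gold
A | 3 | bob | BOS | 9 | 3 | red
After WHERE (1 rows):
sales.tag | sales.id | sales.owner | sales.city | users.rank | users.id | users.kind
C | 20 | alice | CHI | 80 | 20 | green
After SELECT (1 rows):
users.id | users.kind | sales.tag
20 | green | C
After ORDER BY (1 rows):
users.id | users.kind | sales.tag
20 | green | C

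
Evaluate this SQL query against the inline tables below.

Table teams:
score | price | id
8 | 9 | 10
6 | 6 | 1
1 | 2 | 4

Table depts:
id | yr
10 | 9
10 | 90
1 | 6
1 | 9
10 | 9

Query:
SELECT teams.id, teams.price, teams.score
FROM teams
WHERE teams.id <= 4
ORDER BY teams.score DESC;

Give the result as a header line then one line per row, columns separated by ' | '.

After WHERE (2 rows):
teams.score | teams.price | teams.id
6 | 6 | 1
1 | 2 | 4
After SELECT (2 rows):
teams.id | teams.price | teams.score
1 | 6 | 6
4 | 2 | 1
After ORDER BY (2 rows):
teams.id | teams.price | teams.score
1 | 6 | 6
4 | 2 | 1

== RESULT ==
teams.id | teams.price | teams.score
1 | 6 | 6
4 | 2 | 1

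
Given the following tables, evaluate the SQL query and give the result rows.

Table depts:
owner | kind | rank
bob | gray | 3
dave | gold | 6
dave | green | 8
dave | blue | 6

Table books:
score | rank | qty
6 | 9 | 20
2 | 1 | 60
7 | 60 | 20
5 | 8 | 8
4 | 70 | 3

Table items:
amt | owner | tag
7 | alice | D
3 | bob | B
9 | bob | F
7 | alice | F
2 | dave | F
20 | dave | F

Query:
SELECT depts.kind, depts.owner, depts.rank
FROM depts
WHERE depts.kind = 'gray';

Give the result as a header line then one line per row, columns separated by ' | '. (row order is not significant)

After WHERE (1 rows):
depts.owner | depts.kind | depts.rank
bob | gray | 3
After SELECT (1 rows):
depts.kind | depts.owner | depts.rank
gray | bob | 3

== RESULT ==
depts.kind | depts.owner | depts.rank
gray | bob | 3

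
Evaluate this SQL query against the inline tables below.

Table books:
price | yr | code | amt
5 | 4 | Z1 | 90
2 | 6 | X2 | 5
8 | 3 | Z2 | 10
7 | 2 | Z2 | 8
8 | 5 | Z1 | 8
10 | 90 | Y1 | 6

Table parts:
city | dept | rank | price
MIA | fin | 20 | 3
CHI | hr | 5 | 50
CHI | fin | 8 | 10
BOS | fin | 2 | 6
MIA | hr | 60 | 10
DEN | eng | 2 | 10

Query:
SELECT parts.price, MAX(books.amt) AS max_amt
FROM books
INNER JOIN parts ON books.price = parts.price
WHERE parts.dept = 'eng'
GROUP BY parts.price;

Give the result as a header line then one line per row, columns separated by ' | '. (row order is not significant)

After JOIN parts (3 rows):
books.price | books.yr | books.code | books.amt | parts.city | parts.dept | parts.rank | parts.price
10 | 90 | Y1 | 6 | CHI | fin | 8 | 10
10 | 90 | Y1 | 6 | MIA | hr | 60 | 10
10 | 90 | Y1 | 6 | DEN | eng | 2 | 10
After WHERE (1 rows):
books.price | books.yr | books.code | books.amt | parts.city | parts.dept | parts.rank | parts.price
10 | 90 | Y1 | 6 | DEN | eng | 2 | 10
After GROUP BY (1 rows):
parts.price | max_amt
10 | 6

== RESULT ==
parts.price | max_amt
10 | 6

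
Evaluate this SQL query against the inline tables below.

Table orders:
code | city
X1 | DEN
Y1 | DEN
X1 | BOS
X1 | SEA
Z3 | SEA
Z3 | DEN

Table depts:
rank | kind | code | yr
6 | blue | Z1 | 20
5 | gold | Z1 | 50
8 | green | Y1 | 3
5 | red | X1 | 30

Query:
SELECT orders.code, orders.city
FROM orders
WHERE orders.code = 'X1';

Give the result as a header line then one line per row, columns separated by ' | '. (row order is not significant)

After WHERE (3 rows):
orders.code | orders.city
X1 | DEN
X1 | BOS
X1 | SEA
After SELECT (3 rows):
orders.code | orders.city
X1 | DEN
X1 | BOS
X1 | SEA

== RESULT ==
orders.code | orders.city
X1 | DEN
X1 | BOS
X1 | SEA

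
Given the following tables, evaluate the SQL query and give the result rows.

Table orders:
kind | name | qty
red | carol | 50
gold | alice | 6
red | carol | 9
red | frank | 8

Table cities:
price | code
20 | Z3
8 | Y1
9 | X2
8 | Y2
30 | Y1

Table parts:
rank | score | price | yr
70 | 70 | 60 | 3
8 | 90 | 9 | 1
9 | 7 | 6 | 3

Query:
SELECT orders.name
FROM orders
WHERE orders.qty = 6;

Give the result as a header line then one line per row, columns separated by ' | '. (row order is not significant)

After WHERE (1 rows):
orders.kind | orders.name | orders.qty
gold | alice | 6
After SELECT (1 rows):
orders.name
alice

== RESULT ==
orders.name
alice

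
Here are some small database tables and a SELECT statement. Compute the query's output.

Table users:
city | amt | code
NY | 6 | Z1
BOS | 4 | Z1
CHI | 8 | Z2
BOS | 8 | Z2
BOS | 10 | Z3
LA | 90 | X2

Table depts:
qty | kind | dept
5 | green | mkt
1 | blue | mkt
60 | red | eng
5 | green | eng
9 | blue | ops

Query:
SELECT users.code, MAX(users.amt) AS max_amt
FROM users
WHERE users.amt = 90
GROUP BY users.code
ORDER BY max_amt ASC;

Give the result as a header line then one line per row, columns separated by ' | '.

After WHERE (1 rows):
users.city | users.amt | users.code
LA | 90 | X2
After GROUP BY (1 rows):
users.code | max_amt
X2 | 90
After ORDER BY (1 rows):
users.code | max_amt
X2 | 90

== RESULT ==
users.code | max_amt
X2 | 90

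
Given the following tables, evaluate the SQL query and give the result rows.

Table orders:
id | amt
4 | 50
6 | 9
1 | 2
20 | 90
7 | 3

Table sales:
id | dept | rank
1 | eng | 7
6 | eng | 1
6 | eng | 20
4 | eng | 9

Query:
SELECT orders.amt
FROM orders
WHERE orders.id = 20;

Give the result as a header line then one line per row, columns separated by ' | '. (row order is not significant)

== RESULT ==
orders.amt
90

Derivation:
After WHERE (1 rows):
orders.id | orders.amt
20 | 90
After SELECT (1 rows):
orders.amt
90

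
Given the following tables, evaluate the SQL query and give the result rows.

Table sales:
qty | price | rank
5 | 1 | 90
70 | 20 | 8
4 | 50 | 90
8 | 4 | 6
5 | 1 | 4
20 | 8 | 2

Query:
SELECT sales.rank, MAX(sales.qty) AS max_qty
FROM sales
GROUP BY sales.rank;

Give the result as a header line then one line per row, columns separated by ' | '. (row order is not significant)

== RESULT ==
sales.rank | max_qty
90 | 5
8 | 70
6 | 8
4 | 5
2 | 20

Derivation:
After GROUP BY (5 rows):
sales.rank | max_qty
90 | 5
8 | 70
6 | 8
4 | 5
2 | 20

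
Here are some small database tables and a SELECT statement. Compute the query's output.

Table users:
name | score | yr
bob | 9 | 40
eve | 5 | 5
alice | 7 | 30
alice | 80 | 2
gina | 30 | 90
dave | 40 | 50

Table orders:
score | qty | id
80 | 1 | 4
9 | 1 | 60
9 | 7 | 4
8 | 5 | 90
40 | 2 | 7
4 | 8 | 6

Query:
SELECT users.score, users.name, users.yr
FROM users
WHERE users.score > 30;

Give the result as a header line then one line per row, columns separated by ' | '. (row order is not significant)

== RESULT ==
users.score | users.name | users.yr
80 | alice | 2
40 | dave | 50

Derivation:
After WHERE (2 rows):
users.name | users.score | users.yr
alice | 80 | 2
dave | 40 | 50
After SELECT (2 rows):
users.score | users.name | users.yr
80 | alice | 2
40 | dave | 50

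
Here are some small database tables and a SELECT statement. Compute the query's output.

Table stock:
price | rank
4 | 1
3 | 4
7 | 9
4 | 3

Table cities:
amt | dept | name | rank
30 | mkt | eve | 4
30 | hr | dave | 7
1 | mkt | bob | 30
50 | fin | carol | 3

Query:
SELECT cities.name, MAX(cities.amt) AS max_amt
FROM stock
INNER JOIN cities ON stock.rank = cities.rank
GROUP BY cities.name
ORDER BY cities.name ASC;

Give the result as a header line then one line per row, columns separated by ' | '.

== RESULT ==
cities.name | max_amt
carol | 50
eve | 30

Derivation:
After JOIN cities (2 rows):
stock.price | stock.rank | cities.amt | cities.dept | cities.name | cities.rank
3 | 4 | 30 | mkt | eve | 4
4 | 3 | 50 | fin | carol | 3
After GROUP BY (2 rows):
cities.name | max_amt
eve | 30
carol | 50
After ORDER BY (2 rows):
cities.name | max_amt
carol | 50
eve | 30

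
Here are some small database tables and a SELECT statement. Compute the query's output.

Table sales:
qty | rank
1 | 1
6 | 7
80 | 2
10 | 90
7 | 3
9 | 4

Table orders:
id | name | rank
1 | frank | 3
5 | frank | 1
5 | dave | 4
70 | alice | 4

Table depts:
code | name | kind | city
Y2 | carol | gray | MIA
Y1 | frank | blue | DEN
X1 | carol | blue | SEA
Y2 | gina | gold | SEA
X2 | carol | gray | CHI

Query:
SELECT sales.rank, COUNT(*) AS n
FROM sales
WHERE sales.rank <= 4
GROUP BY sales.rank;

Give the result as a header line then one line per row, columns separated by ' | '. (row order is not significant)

== RESULT ==
sales.rank | n
1 | 1
2 | 1
3 | 1
4 | 1

Derivation:
After WHERE (4 rows):
sales.qty | sales.rank
1 | 1
80 | 2
7 | 3
9 | 4
After GROUP BY (4 rows):
sales.rank | n
1 | 1
2 | 1
3 | 1
4 | 1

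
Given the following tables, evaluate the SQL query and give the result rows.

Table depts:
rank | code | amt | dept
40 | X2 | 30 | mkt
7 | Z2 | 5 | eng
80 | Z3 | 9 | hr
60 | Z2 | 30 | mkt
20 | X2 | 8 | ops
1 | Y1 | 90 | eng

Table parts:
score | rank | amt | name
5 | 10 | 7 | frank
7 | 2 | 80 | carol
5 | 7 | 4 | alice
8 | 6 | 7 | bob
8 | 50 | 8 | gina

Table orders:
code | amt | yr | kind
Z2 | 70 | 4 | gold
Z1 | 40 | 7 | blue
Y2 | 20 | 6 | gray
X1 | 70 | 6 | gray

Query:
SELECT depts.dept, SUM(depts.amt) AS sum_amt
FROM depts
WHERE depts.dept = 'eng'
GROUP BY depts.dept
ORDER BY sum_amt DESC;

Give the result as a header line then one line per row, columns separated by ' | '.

After WHERE (2 rows):
depts.rank | depts.code | depts.amt | depts.dept
7 | Z2 | 5 | eng
1 | Y1 | 90 | eng
After GROUP BY (1 rows):
depts.dept | sum_amt
eng | 95
After ORDER BY (1 rows):
depts.dept | sum_amt
eng | 95

== RESULT ==
depts.dept | sum_amt
eng | 95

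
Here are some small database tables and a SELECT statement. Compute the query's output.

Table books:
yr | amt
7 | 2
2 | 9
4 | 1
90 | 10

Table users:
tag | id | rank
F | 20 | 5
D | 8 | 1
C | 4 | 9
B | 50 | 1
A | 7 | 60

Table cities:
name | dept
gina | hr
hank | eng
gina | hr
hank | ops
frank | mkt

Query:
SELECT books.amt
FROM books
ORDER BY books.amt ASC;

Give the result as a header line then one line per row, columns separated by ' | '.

After SELECT (4 rows):
books.amt
2
9
1
10
After ORDER BY (4 rows):
books.amt
1
2
9
10

== RESULT ==
books.amt
1
2
9
10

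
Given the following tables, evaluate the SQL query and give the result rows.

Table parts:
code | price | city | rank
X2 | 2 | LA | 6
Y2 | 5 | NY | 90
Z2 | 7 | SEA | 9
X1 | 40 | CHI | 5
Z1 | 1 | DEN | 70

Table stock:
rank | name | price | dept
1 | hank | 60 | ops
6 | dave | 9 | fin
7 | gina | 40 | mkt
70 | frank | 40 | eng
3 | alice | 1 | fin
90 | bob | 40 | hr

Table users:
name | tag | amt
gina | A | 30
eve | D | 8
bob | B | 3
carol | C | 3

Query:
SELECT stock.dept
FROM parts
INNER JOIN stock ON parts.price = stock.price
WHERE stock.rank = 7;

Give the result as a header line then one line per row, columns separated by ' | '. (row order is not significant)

After JOIN stock (4 rows):
parts.code | parts.price | parts.city | parts.rank | stock.rank | stock.name | stock.price | stock.dept
X1 | 40 | CHI | 5 | 7 | gina | 40 | mkt
X1 | 40 | CHI | 5 | 70 | frank | 40 | eng
X1 | 40 | CHI | 5 | 90 | bob | 40 | hr
Z1 | 1 | DEN | 70 | 3 | alice | 1 | fin
After WHERE (1 rows):
parts.code | parts.price | parts.city | parts.rank | stock.rank | stock.name | stock.price | stock.dept
X1 | 40 | CHI | 5 | 7 | gina | 40 | mkt
After SELECT (1 rows):
stock.dept
mkt

== RESULT ==
stock.dept
mkt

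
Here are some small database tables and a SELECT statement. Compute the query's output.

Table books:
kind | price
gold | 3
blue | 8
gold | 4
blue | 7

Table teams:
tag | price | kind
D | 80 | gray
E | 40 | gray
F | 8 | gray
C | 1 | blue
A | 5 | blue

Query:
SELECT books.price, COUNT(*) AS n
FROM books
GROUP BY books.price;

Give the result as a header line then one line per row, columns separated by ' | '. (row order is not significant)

After GROUP BY (4 rows):
books.price | n
3 | 1
8 | 1
4 | 1
7 | 1

== RESULT ==
books.price | n
3 | 1
8 | 1
4 | 1
7 | 1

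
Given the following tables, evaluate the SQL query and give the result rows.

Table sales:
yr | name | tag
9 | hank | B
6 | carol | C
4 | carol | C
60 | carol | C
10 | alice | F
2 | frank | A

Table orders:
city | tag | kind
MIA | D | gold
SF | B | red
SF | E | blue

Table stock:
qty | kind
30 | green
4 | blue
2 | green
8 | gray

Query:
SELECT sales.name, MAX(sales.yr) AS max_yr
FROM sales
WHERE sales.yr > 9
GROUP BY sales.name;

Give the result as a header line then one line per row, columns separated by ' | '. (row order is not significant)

== RESULT ==
sales.name | max_yr
carol | 60
alice | 10

Derivation:
After WHERE (2 rows):
sales.yr | sales.name | sales.tag
60 | carol | C
10 | alice | F
After GROUP BY (2 rows):
sales.name | max_yr
carol | 60
alice | 10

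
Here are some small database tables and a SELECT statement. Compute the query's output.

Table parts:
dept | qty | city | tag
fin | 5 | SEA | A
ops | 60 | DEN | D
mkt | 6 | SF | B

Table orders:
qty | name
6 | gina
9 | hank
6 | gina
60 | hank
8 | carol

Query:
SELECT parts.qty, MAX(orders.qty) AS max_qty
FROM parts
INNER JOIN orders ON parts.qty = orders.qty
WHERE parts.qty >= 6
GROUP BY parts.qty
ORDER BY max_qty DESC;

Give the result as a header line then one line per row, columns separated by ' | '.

After JOIN orders (3 rows):
parts.dept | parts.qty | parts.city | parts.tag | orders.qty | orders.name
ops | 60 | DEN | D | 60 | hank
mkt | 6 | SF | B | 6 | gina
mkt | 6 | SF | B | 6 | gina
After WHERE (3 rows):
parts.dept | parts.qty | parts.city | parts.tag | orders.qty | orders.name
ops | 60 | DEN | D | 60 | hank
mkt | 6 | SF | B | 6 | gina
mkt | 6 | SF | B | 6 | gina
After GROUP BY (2 rows):
parts.qty | max_qty
60 | 60
6 | 6
After ORDER BY (2 rows):
parts.qty | max_qty
60 | 60
6 | 6

== RESULT ==
parts.qty | max_qty
60 | 60
6 | 6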